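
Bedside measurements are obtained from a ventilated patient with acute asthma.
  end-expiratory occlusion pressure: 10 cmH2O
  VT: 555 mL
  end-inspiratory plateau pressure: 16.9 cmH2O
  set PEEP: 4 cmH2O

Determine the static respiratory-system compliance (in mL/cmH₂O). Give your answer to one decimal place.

80.4

End-expiratory occlusion gives total PEEP = 10 cmH2O (intrinsic PEEP = 10 − 4 = 6). Use total PEEP for the elastic gradient.
Cstat = Vt / (Pplat − PEEPtotal) = 555 / (16.9 − 10) = 555 / 6.9 = 80.435 mL/cmH2O.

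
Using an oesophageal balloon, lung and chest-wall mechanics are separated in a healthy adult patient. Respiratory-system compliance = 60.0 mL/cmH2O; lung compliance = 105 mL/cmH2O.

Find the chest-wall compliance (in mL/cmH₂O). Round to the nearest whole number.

1/Ccw = 1/Crs − 1/CL.
1/Ccw = 1/60.0 − 1/105 = 0.007143.
Ccw = 140.0 mL/cmH2O.

140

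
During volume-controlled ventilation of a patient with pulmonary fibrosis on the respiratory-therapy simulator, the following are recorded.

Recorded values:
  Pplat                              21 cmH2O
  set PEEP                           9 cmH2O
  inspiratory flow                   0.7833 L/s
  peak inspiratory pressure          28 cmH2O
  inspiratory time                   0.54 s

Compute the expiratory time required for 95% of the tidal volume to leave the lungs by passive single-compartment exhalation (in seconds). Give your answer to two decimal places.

Vt = flow × Ti = 0.7833 L/s × 0.54 s × 1000 mL/L = 422.98 mL.
R = (PIP − Pplat)/V̇ = (28 − 21) / 0.7833 = 7.0/0.7833 = 8.937 cmH2O·s/L.
C = Vt/(Pplat − PEEP) = 422.98 / (21 − 9) = 422.98/12.0 = 35.248 mL/cmH2O.
τ = R × C = 8.937 × 0.03525 L/cmH2O = 0.315 s.
t = −τ·ln(1 − 0.95) = −0.315·ln(0.05) = 0.9437 s.

0.94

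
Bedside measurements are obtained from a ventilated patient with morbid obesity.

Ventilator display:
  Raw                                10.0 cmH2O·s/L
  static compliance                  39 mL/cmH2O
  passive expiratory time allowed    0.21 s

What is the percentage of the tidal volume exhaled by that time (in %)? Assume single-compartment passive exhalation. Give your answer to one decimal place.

41.6

τ = R × C = 10.0 × 39 mL/cmH2O = 10.0 × 0.039 L/cmH2O = 0.39 s.
Passive exhalation: V(t)/V₀ = e^(−t/τ) = e^(−0.21/0.39) = 0.5836.
Fraction exhaled = 1 − 0.5836 = 0.4164 → 41.64%.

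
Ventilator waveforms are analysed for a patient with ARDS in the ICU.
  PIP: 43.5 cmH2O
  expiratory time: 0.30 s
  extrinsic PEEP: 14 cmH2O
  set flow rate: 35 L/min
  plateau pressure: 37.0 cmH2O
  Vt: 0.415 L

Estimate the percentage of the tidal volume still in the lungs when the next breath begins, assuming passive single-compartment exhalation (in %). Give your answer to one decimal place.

22.5

Flow: 35 L/min ÷ 60 = 0.5833 L/s.
R = (PIP − Pplat)/V̇ = (43.5 − 37.0) / 0.5833 = 6.5/0.5833 = 11.143 cmH2O·s/L.
C = Vt/(Pplat − PEEP) = 415.0 / (37.0 − 14) = 415.0/23.0 = 18.043 mL/cmH2O.
τ = R × C = 11.143 × 0.01804 L/cmH2O = 0.201 s.
Fraction remaining at end-expiration = e^(−Te/τ) = e^(−0.30/0.201) = 0.2248 → 22.48%.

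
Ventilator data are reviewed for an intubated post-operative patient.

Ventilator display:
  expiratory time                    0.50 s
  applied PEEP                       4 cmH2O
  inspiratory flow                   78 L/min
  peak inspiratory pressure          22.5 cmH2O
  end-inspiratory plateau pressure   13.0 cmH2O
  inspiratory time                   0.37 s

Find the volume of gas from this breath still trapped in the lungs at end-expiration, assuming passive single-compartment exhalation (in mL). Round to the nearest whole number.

134

Flow: 78 L/min ÷ 60 = 1.3 L/s.
Vt = flow × Ti = 1.3 L/s × 0.37 s × 1000 mL/L = 481.0 mL.
R = (PIP − Pplat)/V̇ = (22.5 − 13.0) / 1.3 = 9.5/1.3 = 7.308 cmH2O·s/L.
C = Vt/(Pplat − PEEP) = 481.0 / (13.0 − 4) = 481.0/9.0 = 53.444 mL/cmH2O.
τ = R × C = 7.308 × 0.05344 L/cmH2O = 0.3905 s.
Fraction remaining = e^(−Te/τ) = e^(−0.50/0.3905) = 0.2779.
Trapped volume = 481.0 × 0.2779 = 133.67 mL.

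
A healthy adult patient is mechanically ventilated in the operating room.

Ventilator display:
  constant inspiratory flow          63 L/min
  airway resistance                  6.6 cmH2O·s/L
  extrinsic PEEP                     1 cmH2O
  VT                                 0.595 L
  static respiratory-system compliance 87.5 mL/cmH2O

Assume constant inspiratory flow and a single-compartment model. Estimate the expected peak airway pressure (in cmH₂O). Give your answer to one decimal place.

14.7

Flow: 63 L/min ÷ 60 = 1.05 L/s.
Equation of motion (constant flow): PIP = Vt/C + R·V̇ + PEEP.
PIP = 595/87.5 + 6.6×1.05 + 1 = 6.8 + 6.93 + 1 = 14.73 cmH2O.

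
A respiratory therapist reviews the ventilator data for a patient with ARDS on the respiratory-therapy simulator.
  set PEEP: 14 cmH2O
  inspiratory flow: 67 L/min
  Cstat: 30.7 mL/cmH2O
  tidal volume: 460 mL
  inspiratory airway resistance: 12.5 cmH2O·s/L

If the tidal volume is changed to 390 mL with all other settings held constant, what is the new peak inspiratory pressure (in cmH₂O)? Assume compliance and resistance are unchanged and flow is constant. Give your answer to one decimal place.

40.7

Flow: 67 L/min ÷ 60 = 1.1167 L/s.
PIP = Vt/C + R·V̇ + PEEP (constant-flow equation of motion).
Only the elastic term changes: ΔPIP = ΔVt / C = (390 − 460) / 30.7 = -2.28 cmH2O.
Original PIP = 460/30.7 + 12.5×1.1167 + 14 = 42.942 cmH2O; new PIP = 42.942 + (-2.28) = 40.662 cmH2O.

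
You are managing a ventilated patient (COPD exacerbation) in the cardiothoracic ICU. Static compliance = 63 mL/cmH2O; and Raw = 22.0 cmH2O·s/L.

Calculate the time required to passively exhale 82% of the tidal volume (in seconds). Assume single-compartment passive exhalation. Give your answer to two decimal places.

τ = R × C = 22.0 × 63 mL/cmH2O = 22.0 × 0.063 L/cmH2O = 1.386 s.
Exhaled fraction f = 1 − e^(−t/τ) → t = −τ·ln(1 − f) = −1.386·ln(0.18) = 2.377 s.

2.38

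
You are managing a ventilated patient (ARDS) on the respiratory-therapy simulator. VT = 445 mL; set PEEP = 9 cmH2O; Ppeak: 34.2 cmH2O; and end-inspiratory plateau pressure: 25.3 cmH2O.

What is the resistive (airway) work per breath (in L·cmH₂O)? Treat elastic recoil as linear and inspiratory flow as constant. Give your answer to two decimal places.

3.96

With constant inspiratory flow the resistive pressure is constant at PIP − Pplat = 34.2 − 25.3 = 8.9 cmH2O, so resistive work = 8.9 × 0.445 = 3.961 L·cmH2O.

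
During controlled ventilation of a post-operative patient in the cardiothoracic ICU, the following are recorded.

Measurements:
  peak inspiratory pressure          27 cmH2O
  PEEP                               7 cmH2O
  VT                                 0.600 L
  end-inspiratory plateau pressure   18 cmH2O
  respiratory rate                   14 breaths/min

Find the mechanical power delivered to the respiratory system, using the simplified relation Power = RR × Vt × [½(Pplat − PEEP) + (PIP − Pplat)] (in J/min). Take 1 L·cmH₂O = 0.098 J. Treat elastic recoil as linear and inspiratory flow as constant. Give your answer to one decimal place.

Per-breath work = Vt × [½(Pplat−PEEP) + (PIP−Pplat)] = 0.600 × [0.5×11.0 + 9.0] = 0.600 × 14.5 = 8.7 L·cmH2O.
Power = 14 × 8.7 = 121.8 L·cmH2O/min.
× 0.098 J/(L·cmH2O) → 11.936 J/min.

11.9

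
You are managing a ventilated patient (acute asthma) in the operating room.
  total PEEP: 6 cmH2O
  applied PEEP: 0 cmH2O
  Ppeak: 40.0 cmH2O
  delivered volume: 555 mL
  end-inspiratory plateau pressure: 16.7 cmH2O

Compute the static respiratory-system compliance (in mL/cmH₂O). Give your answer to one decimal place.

End-expiratory occlusion gives total PEEP = 6 cmH2O (intrinsic PEEP = 6 − 0 = 6). Use total PEEP for the elastic gradient.
Cstat = Vt / (Pplat − PEEPtotal) = 555 / (16.7 − 6) = 555 / 10.7 = 51.869 mL/cmH2O.

51.9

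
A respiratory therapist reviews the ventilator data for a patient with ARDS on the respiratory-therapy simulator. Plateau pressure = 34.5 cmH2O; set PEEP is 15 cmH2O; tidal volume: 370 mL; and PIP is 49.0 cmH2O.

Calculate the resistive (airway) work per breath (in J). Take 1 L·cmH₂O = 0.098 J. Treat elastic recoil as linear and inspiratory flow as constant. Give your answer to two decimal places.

0.53

With constant inspiratory flow the resistive pressure is constant at PIP − Pplat = 49.0 − 34.5 = 14.5 cmH2O, so resistive work = 14.5 × 0.370 = 5.365 L·cmH2O.
× 0.098 J/(L·cmH2O) → 0.5258 J.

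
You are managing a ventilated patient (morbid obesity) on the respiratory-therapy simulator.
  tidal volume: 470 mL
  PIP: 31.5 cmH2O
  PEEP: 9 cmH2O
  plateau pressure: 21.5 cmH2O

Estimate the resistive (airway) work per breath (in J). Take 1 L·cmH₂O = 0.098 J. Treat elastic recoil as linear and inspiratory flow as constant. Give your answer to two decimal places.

0.46

With constant inspiratory flow the resistive pressure is constant at PIP − Pplat = 31.5 − 21.5 = 10.0 cmH2O, so resistive work = 10.0 × 0.470 = 4.7 L·cmH2O.
× 0.098 J/(L·cmH2O) → 0.4606 J.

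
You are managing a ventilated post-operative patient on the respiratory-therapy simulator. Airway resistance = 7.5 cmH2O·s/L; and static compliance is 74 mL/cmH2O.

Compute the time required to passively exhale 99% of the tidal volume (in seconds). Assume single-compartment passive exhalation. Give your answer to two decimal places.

τ = R × C = 7.5 × 74 mL/cmH2O = 7.5 × 0.074 L/cmH2O = 0.555 s.
Exhaled fraction f = 1 − e^(−t/τ) → t = −τ·ln(1 − f) = −0.555·ln(0.01) = 2.556 s.

2.56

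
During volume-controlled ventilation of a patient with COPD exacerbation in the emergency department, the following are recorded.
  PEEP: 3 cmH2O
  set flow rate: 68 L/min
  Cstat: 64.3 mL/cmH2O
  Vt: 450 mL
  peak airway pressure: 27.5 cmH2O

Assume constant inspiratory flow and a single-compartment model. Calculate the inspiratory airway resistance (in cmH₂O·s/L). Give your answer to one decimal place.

15.4

Flow: 68 L/min ÷ 60 = 1.1333 L/s.
Equation of motion (constant flow): PIP = Vt/C + R·V̇ + PEEP.
R·V̇ = PIP − Vt/C − PEEP = 27.5 − 450/64.3 − 3 = 27.5 − 6.998 − 3 = 17.502 cmH2O.
R = 17.502 / 1.1333 = 15.443 cmH2O·s/L.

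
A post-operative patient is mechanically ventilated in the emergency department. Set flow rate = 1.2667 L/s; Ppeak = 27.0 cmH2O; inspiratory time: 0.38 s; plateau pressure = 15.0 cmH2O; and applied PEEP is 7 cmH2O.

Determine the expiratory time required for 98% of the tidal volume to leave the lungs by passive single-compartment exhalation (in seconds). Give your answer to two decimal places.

2.23

Vt = flow × Ti = 1.2667 L/s × 0.38 s × 1000 mL/L = 481.35 mL.
R = (PIP − Pplat)/V̇ = (27.0 − 15.0) / 1.2667 = 12.0/1.2667 = 9.473 cmH2O·s/L.
C = Vt/(Pplat − PEEP) = 481.35 / (15.0 − 7) = 481.35/8.0 = 60.169 mL/cmH2O.
τ = R × C = 9.473 × 0.06017 L/cmH2O = 0.57 s.
t = −τ·ln(1 − 0.98) = −0.57·ln(0.02) = 2.23 s.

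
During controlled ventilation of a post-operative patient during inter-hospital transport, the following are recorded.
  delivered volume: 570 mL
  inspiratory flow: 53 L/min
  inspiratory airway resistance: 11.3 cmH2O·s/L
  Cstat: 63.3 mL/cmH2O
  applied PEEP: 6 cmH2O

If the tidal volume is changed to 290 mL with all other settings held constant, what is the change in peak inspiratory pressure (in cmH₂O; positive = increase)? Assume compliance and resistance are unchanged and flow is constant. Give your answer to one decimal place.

-4.4

PIP = Vt/C + R·V̇ + PEEP (constant-flow equation of motion).
Only the elastic term changes: ΔPIP = ΔVt / C = (290 − 570) / 63.3 = -4.423 cmH2O.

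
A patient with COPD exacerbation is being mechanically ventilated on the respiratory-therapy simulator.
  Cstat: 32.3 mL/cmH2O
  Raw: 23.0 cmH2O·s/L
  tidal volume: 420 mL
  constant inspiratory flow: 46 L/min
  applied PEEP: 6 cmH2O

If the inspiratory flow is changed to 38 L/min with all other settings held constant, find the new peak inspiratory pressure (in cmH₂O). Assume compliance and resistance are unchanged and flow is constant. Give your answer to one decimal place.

Flow: 46 L/min ÷ 60 = 0.7667 L/s.
New flow: 38 L/min ÷ 60 = 0.6333 L/s.
PIP = Vt/C + R·V̇ + PEEP (constant-flow equation of motion).
Only the resistive term changes: ΔPIP = R × ΔV̇ = 23.0 × (0.6333 − 0.7667) = 23.0 × -0.1334 = -3.068 cmH2O.
Original PIP = 420/32.3 + 23.0×0.7667 + 6 = 36.637 cmH2O; new PIP = 36.637 + (-3.068) = 33.569 cmH2O.

33.6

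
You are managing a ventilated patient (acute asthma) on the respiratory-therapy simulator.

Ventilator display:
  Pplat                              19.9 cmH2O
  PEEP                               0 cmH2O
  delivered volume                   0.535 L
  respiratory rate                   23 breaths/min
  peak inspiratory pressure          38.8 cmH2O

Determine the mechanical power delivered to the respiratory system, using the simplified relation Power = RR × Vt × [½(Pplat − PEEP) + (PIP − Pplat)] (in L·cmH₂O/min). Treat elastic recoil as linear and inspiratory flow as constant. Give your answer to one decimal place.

Per-breath work = Vt × [½(Pplat−PEEP) + (PIP−Pplat)] = 0.535 × [0.5×19.9 + 18.9] = 0.535 × 28.85 = 15.435 L·cmH2O.
Power = 23 × 15.435 = 355.01 L·cmH2O/min.

355.0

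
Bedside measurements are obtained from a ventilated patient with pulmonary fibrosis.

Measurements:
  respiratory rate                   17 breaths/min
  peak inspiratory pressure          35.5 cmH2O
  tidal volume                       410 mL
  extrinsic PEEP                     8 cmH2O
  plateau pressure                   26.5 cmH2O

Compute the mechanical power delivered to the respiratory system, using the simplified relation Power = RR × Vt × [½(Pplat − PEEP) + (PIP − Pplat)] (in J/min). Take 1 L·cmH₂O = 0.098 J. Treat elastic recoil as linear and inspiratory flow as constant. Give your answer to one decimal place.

12.5

Per-breath work = Vt × [½(Pplat−PEEP) + (PIP−Pplat)] = 0.410 × [0.5×18.5 + 9.0] = 0.410 × 18.25 = 7.483 L·cmH2O.
Power = 17 × 7.483 = 127.21 L·cmH2O/min.
× 0.098 J/(L·cmH2O) → 12.467 J/min.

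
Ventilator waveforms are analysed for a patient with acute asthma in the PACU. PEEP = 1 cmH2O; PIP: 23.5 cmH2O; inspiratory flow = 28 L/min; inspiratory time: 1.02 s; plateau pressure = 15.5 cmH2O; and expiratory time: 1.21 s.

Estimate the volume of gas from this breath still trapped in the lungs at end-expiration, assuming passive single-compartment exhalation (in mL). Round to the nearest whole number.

55

Flow: 28 L/min ÷ 60 = 0.4667 L/s.
Vt = flow × Ti = 0.4667 L/s × 1.02 s × 1000 mL/L = 476.03 mL.
R = (PIP − Pplat)/V̇ = (23.5 − 15.5) / 0.4667 = 8.0/0.4667 = 17.142 cmH2O·s/L.
C = Vt/(Pplat − PEEP) = 476.03 / (15.5 − 1) = 476.03/14.5 = 32.83 mL/cmH2O.
τ = R × C = 17.142 × 0.03283 L/cmH2O = 0.5628 s.
Fraction remaining = e^(−Te/τ) = e^(−1.21/0.5628) = 0.1165.
Trapped volume = 476.03 × 0.1165 = 55.457 mL.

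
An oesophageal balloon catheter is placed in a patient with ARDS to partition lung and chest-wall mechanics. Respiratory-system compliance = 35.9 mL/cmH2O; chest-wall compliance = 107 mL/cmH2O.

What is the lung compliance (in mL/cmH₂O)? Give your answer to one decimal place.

1/CL = 1/Crs − 1/Ccw.
1/CL = 1/35.9 − 1/107 = 0.01851.
CL = 54.025 mL/cmH2O.

54.0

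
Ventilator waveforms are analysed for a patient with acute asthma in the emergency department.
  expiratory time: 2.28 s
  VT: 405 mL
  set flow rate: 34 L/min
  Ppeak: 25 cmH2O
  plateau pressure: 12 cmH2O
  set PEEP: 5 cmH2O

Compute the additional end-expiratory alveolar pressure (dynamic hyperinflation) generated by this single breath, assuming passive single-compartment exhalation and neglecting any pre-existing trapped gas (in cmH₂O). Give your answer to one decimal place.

Flow: 34 L/min ÷ 60 = 0.5667 L/s.
R = (PIP − Pplat)/V̇ = (25 − 12) / 0.5667 = 13.0/0.5667 = 22.94 cmH2O·s/L.
C = Vt/(Pplat − PEEP) = 405.0 / (12 − 5) = 405.0/7.0 = 57.857 mL/cmH2O.
τ = R × C = 22.94 × 0.05786 L/cmH2O = 1.327 s.
Fraction remaining = e^(−Te/τ) = e^(−2.28/1.327) = 0.1794; trapped volume = 405.0 × 0.1794 = 72.657 mL.
Additional alveolar pressure from trapping ≈ V_trapped / C = 72.657 / 57.857 = 1.256 cmH2O.

1.3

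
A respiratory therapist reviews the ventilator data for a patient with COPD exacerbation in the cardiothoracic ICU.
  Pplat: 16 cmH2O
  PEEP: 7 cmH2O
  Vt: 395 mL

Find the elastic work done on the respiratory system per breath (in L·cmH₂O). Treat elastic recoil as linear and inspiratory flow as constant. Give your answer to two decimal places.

1.78

Elastic work ≈ ½ × (Pplat − PEEP) × Vt = 0.5 × (16 − 7) × 0.395 L = 0.5 × 9.0 × 0.395 = 1.778 L·cmH2O.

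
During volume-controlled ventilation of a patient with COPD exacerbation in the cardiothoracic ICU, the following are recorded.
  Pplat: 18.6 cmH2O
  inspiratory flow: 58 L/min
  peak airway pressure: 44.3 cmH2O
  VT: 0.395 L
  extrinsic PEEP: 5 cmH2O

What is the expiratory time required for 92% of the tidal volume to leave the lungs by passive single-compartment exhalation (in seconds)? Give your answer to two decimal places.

Flow: 58 L/min ÷ 60 = 0.9667 L/s.
R = (PIP − Pplat)/V̇ = (44.3 − 18.6) / 0.9667 = 25.7/0.9667 = 26.585 cmH2O·s/L.
C = Vt/(Pplat − PEEP) = 395.0 / (18.6 − 5) = 395.0/13.6 = 29.044 mL/cmH2O.
τ = R × C = 26.585 × 0.02904 L/cmH2O = 0.772 s.
t = −τ·ln(1 − 0.92) = −0.772·ln(0.08) = 1.95 s.

1.95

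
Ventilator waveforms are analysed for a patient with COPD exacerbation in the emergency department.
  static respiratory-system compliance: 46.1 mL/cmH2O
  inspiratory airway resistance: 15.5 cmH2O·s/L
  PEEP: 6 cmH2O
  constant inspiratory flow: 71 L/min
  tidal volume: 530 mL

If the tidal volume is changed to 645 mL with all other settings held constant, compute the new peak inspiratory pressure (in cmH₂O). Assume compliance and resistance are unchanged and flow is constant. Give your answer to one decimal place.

Flow: 71 L/min ÷ 60 = 1.1833 L/s.
PIP = Vt/C + R·V̇ + PEEP (constant-flow equation of motion).
Only the elastic term changes: ΔPIP = ΔVt / C = (645 − 530) / 46.1 = 2.495 cmH2O.
Original PIP = 530/46.1 + 15.5×1.1833 + 6 = 35.838 cmH2O; new PIP = 35.838 + (2.495) = 38.333 cmH2O.

38.3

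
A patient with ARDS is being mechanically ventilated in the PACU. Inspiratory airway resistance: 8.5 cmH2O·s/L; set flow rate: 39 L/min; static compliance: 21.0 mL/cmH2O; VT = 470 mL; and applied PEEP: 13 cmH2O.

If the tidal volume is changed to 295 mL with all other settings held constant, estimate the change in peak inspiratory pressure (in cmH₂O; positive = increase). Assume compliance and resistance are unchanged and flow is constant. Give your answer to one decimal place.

-8.3

PIP = Vt/C + R·V̇ + PEEP (constant-flow equation of motion).
Only the elastic term changes: ΔPIP = ΔVt / C = (295 − 470) / 21.0 = -8.333 cmH2O.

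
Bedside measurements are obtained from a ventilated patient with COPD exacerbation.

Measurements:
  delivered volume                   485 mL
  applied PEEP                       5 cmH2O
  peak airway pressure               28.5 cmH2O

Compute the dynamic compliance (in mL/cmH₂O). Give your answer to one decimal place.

Dynamic compliance = Vt / (PIP − PEEP) = 485 / (28.5 − 5) = 485 / 23.5 = 20.638 mL/cmH2O.

20.6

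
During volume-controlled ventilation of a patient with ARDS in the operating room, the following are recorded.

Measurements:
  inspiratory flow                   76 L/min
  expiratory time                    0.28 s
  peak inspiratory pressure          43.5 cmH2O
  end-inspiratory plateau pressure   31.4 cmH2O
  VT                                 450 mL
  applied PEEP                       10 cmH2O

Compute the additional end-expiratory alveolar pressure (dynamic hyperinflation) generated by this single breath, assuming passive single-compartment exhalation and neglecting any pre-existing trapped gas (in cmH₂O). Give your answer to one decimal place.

Flow: 76 L/min ÷ 60 = 1.2667 L/s.
R = (PIP − Pplat)/V̇ = (43.5 − 31.4) / 1.2667 = 12.1/1.2667 = 9.552 cmH2O·s/L.
C = Vt/(Pplat − PEEP) = 450.0 / (31.4 − 10) = 450.0/21.4 = 21.028 mL/cmH2O.
τ = R × C = 9.552 × 0.02103 L/cmH2O = 0.2009 s.
Fraction remaining = e^(−Te/τ) = e^(−0.28/0.2009) = 0.2481; trapped volume = 450.0 × 0.2481 = 111.65 mL.
Additional alveolar pressure from trapping ≈ V_trapped / C = 111.65 / 21.028 = 5.31 cmH2O.

5.3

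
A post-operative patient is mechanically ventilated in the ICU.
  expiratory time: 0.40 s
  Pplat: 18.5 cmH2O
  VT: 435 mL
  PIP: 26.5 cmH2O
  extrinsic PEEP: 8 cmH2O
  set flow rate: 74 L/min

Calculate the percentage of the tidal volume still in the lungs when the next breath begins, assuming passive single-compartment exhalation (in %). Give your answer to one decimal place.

22.6

Flow: 74 L/min ÷ 60 = 1.2333 L/s.
R = (PIP − Pplat)/V̇ = (26.5 − 18.5) / 1.2333 = 8.0/1.2333 = 6.487 cmH2O·s/L.
C = Vt/(Pplat − PEEP) = 435.0 / (18.5 − 8) = 435.0/10.5 = 41.429 mL/cmH2O.
τ = R × C = 6.487 × 0.04143 L/cmH2O = 0.2688 s.
Fraction remaining at end-expiration = e^(−Te/τ) = e^(−0.40/0.2688) = 0.2258 → 22.58%.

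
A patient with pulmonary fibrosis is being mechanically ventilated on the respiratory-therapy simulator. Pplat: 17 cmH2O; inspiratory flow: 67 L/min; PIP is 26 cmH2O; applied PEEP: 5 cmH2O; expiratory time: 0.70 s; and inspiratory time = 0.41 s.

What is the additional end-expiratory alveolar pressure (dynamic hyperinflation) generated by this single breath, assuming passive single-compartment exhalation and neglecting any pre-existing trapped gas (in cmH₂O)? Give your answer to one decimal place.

Flow: 67 L/min ÷ 60 = 1.1167 L/s.
Vt = flow × Ti = 1.1167 L/s × 0.41 s × 1000 mL/L = 457.85 mL.
R = (PIP − Pplat)/V̇ = (26 − 17) / 1.1167 = 9.0/1.1167 = 8.059 cmH2O·s/L.
C = Vt/(Pplat − PEEP) = 457.85 / (17 − 5) = 457.85/12.0 = 38.154 mL/cmH2O.
τ = R × C = 8.059 × 0.03815 L/cmH2O = 0.3075 s.
Fraction remaining = e^(−Te/τ) = e^(−0.70/0.3075) = 0.1027; trapped volume = 457.85 × 0.1027 = 47.021 mL.
Additional alveolar pressure from trapping ≈ V_trapped / C = 47.021 / 38.154 = 1.232 cmH2O.

1.2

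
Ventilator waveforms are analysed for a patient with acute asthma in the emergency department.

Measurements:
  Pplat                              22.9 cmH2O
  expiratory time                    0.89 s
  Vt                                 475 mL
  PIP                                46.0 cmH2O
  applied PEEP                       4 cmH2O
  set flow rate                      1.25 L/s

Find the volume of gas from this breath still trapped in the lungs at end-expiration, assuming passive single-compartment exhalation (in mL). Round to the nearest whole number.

70

R = (PIP − Pplat)/V̇ = (46.0 − 22.9) / 1.25 = 23.1/1.25 = 18.48 cmH2O·s/L.
C = Vt/(Pplat − PEEP) = 475.0 / (22.9 − 4) = 475.0/18.9 = 25.132 mL/cmH2O.
τ = R × C = 18.48 × 0.02513 L/cmH2O = 0.4644 s.
Fraction remaining = e^(−Te/τ) = e^(−0.89/0.4644) = 0.1471.
Trapped volume = 475.0 × 0.1471 = 69.873 mL.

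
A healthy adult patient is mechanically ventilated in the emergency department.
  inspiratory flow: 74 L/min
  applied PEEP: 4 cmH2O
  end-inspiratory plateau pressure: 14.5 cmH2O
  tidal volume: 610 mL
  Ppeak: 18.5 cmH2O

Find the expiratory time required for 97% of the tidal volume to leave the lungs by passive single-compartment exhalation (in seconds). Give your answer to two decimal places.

Flow: 74 L/min ÷ 60 = 1.2333 L/s.
R = (PIP − Pplat)/V̇ = (18.5 − 14.5) / 1.2333 = 4.0/1.2333 = 3.243 cmH2O·s/L.
C = Vt/(Pplat − PEEP) = 610.0 / (14.5 − 4) = 610.0/10.5 = 58.095 mL/cmH2O.
τ = R × C = 3.243 × 0.0581 L/cmH2O = 0.1884 s.
t = −τ·ln(1 − 0.97) = −0.1884·ln(0.03) = 0.6606 s.

0.66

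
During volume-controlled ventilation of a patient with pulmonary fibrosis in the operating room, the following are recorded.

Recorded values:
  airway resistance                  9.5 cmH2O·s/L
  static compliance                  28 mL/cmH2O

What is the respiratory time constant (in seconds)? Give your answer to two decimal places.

τ = R × C = 9.5 × 28 mL/cmH2O = 9.5 × 0.028 L/cmH2O = 0.266 s.

0.27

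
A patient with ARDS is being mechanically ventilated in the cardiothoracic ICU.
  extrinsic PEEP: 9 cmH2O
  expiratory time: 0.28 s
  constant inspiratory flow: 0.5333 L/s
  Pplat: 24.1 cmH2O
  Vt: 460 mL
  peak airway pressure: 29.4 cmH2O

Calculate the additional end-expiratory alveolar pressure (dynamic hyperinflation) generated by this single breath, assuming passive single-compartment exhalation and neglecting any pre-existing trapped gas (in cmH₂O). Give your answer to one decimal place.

6.0

R = (PIP − Pplat)/V̇ = (29.4 − 24.1) / 0.5333 = 5.3/0.5333 = 9.938 cmH2O·s/L.
C = Vt/(Pplat − PEEP) = 460.0 / (24.1 − 9) = 460.0/15.1 = 30.464 mL/cmH2O.
τ = R × C = 9.938 × 0.03046 L/cmH2O = 0.3027 s.
Fraction remaining = e^(−Te/τ) = e^(−0.28/0.3027) = 0.3965; trapped volume = 460.0 × 0.3965 = 182.39 mL.
Additional alveolar pressure from trapping ≈ V_trapped / C = 182.39 / 30.464 = 5.987 cmH2O.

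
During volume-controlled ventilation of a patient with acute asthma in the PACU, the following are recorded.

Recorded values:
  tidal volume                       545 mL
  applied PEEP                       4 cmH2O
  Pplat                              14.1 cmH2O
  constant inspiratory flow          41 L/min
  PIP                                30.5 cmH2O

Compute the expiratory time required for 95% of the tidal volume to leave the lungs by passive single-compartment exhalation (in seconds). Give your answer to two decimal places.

3.88

Flow: 41 L/min ÷ 60 = 0.6833 L/s.
R = (PIP − Pplat)/V̇ = (30.5 − 14.1) / 0.6833 = 16.4/0.6833 = 24.001 cmH2O·s/L.
C = Vt/(Pplat − PEEP) = 545.0 / (14.1 − 4) = 545.0/10.1 = 53.96 mL/cmH2O.
τ = R × C = 24.001 × 0.05396 L/cmH2O = 1.295 s.
t = −τ·ln(1 − 0.95) = −1.295·ln(0.05) = 3.879 s.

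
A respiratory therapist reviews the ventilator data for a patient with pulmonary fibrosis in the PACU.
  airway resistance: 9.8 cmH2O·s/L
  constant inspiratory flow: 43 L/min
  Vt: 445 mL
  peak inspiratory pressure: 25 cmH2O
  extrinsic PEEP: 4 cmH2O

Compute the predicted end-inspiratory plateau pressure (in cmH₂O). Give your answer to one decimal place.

Flow: 43 L/min ÷ 60 = 0.7167 L/s.
Pplat = PIP − Raw × flow = 25 − 9.8 × 0.7167 = 25 − 7.024 = 17.976 cmH2O.

18.0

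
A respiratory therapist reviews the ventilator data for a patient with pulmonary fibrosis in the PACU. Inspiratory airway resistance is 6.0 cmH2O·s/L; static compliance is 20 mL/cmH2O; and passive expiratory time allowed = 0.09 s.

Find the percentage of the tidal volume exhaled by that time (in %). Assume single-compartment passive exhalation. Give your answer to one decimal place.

52.8

τ = R × C = 6.0 × 20 mL/cmH2O = 6.0 × 0.020 L/cmH2O = 0.12 s.
Passive exhalation: V(t)/V₀ = e^(−t/τ) = e^(−0.09/0.12) = 0.4724.
Fraction exhaled = 1 − 0.4724 = 0.5276 → 52.76%.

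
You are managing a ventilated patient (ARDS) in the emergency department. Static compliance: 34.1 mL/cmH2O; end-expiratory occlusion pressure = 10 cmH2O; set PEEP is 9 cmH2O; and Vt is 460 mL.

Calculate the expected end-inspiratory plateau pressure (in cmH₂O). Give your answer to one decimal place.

End-expiratory occlusion gives total PEEP = 10 cmH2O (intrinsic PEEP = 10 − 9 = 1). Use total PEEP for the elastic gradient.
Pplat = PEEPtotal + Vt / Cstat = 10 + 460 / 34.1 = 10 + 13.49 = 23.49 cmH2O.

23.5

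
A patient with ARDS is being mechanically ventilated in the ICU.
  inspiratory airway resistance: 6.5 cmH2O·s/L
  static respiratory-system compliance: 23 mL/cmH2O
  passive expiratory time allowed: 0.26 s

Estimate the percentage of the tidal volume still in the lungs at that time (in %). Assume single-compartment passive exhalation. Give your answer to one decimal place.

17.6

τ = R × C = 6.5 × 23 mL/cmH2O = 6.5 × 0.023 L/cmH2O = 0.1495 s.
Passive exhalation: V(t)/V₀ = e^(−t/τ) = e^(−0.26/0.1495) = 0.1757.
Fraction remaining = 0.1757 → 17.57%.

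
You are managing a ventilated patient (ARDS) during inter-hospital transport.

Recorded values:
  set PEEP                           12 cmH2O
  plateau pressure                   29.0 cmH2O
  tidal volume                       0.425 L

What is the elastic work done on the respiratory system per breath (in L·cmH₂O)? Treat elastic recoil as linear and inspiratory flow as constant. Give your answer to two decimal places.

3.61

Elastic work ≈ ½ × (Pplat − PEEP) × Vt = 0.5 × (29.0 − 12) × 0.425 L = 0.5 × 17.0 × 0.425 = 3.613 L·cmH2O.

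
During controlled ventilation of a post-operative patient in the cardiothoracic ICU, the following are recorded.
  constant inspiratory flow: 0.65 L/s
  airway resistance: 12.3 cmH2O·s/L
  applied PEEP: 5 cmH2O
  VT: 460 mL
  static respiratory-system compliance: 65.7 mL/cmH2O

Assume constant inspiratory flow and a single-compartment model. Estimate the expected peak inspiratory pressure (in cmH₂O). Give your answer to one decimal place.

Equation of motion (constant flow): PIP = Vt/C + R·V̇ + PEEP.
PIP = 460/65.7 + 12.3×0.65 + 5 = 7.002 + 7.995 + 5 = 19.997 cmH2O.

20.0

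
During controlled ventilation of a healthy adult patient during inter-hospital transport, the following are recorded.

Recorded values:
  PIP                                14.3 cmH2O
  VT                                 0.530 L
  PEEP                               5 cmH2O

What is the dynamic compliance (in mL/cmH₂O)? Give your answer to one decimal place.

57.0

Dynamic compliance = Vt / (PIP − PEEP) = 530 / (14.3 − 5) = 530 / 9.3 = 56.989 mL/cmH2O.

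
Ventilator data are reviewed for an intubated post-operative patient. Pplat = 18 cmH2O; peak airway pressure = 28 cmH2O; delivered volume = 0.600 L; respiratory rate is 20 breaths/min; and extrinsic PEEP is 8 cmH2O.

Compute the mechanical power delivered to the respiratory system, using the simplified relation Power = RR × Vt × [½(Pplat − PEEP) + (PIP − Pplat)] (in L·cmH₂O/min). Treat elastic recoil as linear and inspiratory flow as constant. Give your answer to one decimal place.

Per-breath work = Vt × [½(Pplat−PEEP) + (PIP−Pplat)] = 0.600 × [0.5×10.0 + 10.0] = 0.600 × 15.0 = 9.0 L·cmH2O.
Power = 20 × 9.0 = 180.0 L·cmH2O/min.

180.0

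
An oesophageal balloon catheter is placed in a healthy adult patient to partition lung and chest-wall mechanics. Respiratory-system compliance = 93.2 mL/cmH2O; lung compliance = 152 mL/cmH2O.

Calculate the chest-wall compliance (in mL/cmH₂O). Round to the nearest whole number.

1/Ccw = 1/Crs − 1/CL.
1/Ccw = 1/93.2 − 1/152 = 0.004151.
Ccw = 240.91 mL/cmH2O.

241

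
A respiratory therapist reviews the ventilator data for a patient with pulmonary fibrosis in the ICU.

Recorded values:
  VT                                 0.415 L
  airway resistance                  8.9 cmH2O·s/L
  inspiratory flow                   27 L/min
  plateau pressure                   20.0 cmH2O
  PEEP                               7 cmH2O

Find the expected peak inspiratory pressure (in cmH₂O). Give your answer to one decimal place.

Flow: 27 L/min ÷ 60 = 0.45 L/s.
PIP = Pplat + Raw × flow = 20.0 + 8.9 × 0.45 = 20.0 + 4.005 = 24.005 cmH2O.

24.0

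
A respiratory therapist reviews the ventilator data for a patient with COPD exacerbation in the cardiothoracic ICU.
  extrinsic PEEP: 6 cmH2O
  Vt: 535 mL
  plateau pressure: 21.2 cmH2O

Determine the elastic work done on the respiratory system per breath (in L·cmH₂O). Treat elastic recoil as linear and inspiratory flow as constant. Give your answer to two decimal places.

Elastic work ≈ ½ × (Pplat − PEEP) × Vt = 0.5 × (21.2 − 6) × 0.535 L = 0.5 × 15.2 × 0.535 = 4.066 L·cmH2O.

4.07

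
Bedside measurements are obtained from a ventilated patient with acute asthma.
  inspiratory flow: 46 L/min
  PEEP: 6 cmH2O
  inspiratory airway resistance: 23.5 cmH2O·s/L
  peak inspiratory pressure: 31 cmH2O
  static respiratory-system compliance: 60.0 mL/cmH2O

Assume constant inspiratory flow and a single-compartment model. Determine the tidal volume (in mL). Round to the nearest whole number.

Flow: 46 L/min ÷ 60 = 0.7667 L/s.
Equation of motion (constant flow): PIP = Vt/C + R·V̇ + PEEP.
Vt/C = PIP − R·V̇ − PEEP = 31 − 18.017 − 6 = 6.983 cmH2O.
Vt = C × 6.983 = 60.0 × 6.983 = 418.98 mL.

419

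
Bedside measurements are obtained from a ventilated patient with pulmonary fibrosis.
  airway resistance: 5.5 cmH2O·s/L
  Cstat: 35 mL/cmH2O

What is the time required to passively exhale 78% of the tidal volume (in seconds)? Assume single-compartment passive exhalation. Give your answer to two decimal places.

0.29

τ = R × C = 5.5 × 35 mL/cmH2O = 5.5 × 0.035 L/cmH2O = 0.1925 s.
Exhaled fraction f = 1 − e^(−t/τ) → t = −τ·ln(1 − f) = −0.1925·ln(0.22) = 0.2915 s.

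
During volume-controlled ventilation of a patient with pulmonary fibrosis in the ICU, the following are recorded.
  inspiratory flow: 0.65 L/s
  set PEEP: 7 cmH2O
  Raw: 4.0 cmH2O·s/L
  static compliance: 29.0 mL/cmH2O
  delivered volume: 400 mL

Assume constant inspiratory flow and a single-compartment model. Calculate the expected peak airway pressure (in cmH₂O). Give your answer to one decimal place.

23.4

Equation of motion (constant flow): PIP = Vt/C + R·V̇ + PEEP.
PIP = 400/29.0 + 4.0×0.65 + 7 = 13.793 + 2.6 + 7 = 23.393 cmH2O.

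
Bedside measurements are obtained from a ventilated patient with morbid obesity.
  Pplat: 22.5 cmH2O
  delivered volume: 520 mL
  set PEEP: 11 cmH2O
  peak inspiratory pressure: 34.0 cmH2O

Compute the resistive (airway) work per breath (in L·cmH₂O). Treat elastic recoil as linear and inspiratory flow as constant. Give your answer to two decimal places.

5.98

With constant inspiratory flow the resistive pressure is constant at PIP − Pplat = 34.0 − 22.5 = 11.5 cmH2O, so resistive work = 11.5 × 0.520 = 5.98 L·cmH2O.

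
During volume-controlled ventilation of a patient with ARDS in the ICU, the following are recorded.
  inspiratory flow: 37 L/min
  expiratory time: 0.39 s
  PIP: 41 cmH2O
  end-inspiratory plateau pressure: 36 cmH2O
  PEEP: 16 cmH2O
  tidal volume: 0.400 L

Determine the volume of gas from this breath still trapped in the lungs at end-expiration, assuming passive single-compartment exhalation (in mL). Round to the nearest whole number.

36

Flow: 37 L/min ÷ 60 = 0.6167 L/s.
R = (PIP − Pplat)/V̇ = (41 − 36) / 0.6167 = 5.0/0.6167 = 8.108 cmH2O·s/L.
C = Vt/(Pplat − PEEP) = 400.0 / (36 − 16) = 400.0/20.0 = 20.0 mL/cmH2O.
τ = R × C = 8.108 × 0.02 L/cmH2O = 0.1622 s.
Fraction remaining = e^(−Te/τ) = e^(−0.39/0.1622) = 0.09032.
Trapped volume = 400.0 × 0.09032 = 36.128 mL.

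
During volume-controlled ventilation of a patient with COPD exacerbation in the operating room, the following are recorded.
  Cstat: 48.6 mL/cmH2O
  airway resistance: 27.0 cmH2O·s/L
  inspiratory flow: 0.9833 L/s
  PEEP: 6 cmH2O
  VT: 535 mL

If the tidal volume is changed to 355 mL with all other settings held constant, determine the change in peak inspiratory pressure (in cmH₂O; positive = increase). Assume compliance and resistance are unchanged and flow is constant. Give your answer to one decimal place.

PIP = Vt/C + R·V̇ + PEEP (constant-flow equation of motion).
Only the elastic term changes: ΔPIP = ΔVt / C = (355 − 535) / 48.6 = -3.704 cmH2O.

-3.7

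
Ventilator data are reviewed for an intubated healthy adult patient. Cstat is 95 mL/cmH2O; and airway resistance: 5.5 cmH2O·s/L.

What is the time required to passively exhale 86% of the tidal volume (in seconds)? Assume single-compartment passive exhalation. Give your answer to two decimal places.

τ = R × C = 5.5 × 95 mL/cmH2O = 5.5 × 0.095 L/cmH2O = 0.5225 s.
Exhaled fraction f = 1 − e^(−t/τ) → t = −τ·ln(1 − f) = −0.5225·ln(0.14) = 1.027 s.

1.03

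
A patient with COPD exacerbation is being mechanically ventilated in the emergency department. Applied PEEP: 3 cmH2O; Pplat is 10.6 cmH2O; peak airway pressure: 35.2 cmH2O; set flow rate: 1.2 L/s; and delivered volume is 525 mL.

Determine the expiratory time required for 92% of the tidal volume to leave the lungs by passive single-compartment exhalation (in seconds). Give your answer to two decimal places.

3.58

R = (PIP − Pplat)/V̇ = (35.2 − 10.6) / 1.2 = 24.6/1.2 = 20.5 cmH2O·s/L.
C = Vt/(Pplat − PEEP) = 525.0 / (10.6 − 3) = 525.0/7.6 = 69.079 mL/cmH2O.
τ = R × C = 20.5 × 0.06908 L/cmH2O = 1.416 s.
t = −τ·ln(1 − 0.92) = −1.416·ln(0.08) = 3.576 s.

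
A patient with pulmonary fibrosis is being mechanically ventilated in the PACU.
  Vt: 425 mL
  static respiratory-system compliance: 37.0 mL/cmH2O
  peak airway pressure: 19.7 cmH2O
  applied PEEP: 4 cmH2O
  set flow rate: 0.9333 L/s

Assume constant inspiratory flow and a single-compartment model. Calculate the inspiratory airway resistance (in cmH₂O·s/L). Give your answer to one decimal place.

4.5

Equation of motion (constant flow): PIP = Vt/C + R·V̇ + PEEP.
R·V̇ = PIP − Vt/C − PEEP = 19.7 − 425/37.0 − 4 = 19.7 − 11.486 − 4 = 4.214 cmH2O.
R = 4.214 / 0.9333 = 4.515 cmH2O·s/L.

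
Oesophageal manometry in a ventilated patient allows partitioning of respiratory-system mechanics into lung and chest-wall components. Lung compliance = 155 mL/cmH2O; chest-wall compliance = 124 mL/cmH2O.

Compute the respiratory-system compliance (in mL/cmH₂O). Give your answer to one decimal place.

68.9

Lung and chest wall are elastances in series: 1/Crs = 1/CL + 1/Ccw.
1/Crs = 1/155 + 1/124 = 0.01452.
Crs = 68.871 mL/cmH2O.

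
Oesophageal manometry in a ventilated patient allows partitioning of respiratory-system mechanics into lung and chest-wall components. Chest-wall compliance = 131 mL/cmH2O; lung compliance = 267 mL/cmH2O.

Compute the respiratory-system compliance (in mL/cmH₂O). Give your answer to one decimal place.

87.9

Lung and chest wall are elastances in series: 1/Crs = 1/CL + 1/Ccw.
1/Crs = 1/267 + 1/131 = 0.01138.
Crs = 87.873 mL/cmH2O.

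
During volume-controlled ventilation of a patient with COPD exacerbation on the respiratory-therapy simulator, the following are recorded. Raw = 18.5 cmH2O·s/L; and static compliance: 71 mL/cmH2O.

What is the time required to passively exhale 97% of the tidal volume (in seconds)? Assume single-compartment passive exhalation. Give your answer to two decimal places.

τ = R × C = 18.5 × 71 mL/cmH2O = 18.5 × 0.071 L/cmH2O = 1.314 s.
Exhaled fraction f = 1 − e^(−t/τ) → t = −τ·ln(1 − f) = −1.314·ln(0.03) = 4.608 s.

4.61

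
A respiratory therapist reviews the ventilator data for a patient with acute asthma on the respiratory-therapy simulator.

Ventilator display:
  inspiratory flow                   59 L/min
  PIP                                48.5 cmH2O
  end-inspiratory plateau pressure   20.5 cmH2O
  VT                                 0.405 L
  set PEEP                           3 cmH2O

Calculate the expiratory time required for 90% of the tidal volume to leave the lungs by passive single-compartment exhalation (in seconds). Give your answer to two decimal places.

1.52

Flow: 59 L/min ÷ 60 = 0.9833 L/s.
R = (PIP − Pplat)/V̇ = (48.5 − 20.5) / 0.9833 = 28.0/0.9833 = 28.476 cmH2O·s/L.
C = Vt/(Pplat − PEEP) = 405.0 / (20.5 − 3) = 405.0/17.5 = 23.143 mL/cmH2O.
τ = R × C = 28.476 × 0.02314 L/cmH2O = 0.6589 s.
t = −τ·ln(1 − 0.90) = −0.6589·ln(0.1) = 1.517 s.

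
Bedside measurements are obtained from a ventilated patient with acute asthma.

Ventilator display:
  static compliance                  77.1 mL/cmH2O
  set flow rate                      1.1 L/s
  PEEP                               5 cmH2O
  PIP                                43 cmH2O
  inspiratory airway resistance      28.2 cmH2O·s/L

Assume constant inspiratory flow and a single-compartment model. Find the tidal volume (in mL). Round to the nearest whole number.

538

Equation of motion (constant flow): PIP = Vt/C + R·V̇ + PEEP.
Vt/C = PIP − R·V̇ − PEEP = 43 − 31.02 − 5 = 6.98 cmH2O.
Vt = C × 6.98 = 77.1 × 6.98 = 538.16 mL.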